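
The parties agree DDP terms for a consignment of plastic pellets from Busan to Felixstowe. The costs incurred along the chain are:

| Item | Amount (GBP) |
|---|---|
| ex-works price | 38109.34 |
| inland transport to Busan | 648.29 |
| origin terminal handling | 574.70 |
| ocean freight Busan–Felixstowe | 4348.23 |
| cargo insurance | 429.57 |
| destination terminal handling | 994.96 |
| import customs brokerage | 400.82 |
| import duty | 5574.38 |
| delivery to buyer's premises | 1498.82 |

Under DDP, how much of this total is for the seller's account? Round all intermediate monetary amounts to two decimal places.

Seller's account: GBP 52579.11

DDP: the seller bears all costs including import duty.
Seller's account: goods 38109.34 + inland to port 648.29 + origin terminal 574.70 + freight 4348.23 + insurance 429.57 + destination terminal 994.96 + brokerage 400.82 + duty 5574.38 + delivery 1498.82 = 52579.11
Buyer's account: 0.00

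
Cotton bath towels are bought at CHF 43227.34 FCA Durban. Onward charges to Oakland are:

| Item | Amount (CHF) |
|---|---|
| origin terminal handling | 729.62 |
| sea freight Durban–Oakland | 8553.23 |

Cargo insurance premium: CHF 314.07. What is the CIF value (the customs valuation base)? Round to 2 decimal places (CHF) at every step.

CIF = FCA price + pre-shipment costs + freight + insurance
CIF = 43227.34 + 729.62 + 8553.23 + 314.07 = 52824.26

CIF value: CHF 52824.26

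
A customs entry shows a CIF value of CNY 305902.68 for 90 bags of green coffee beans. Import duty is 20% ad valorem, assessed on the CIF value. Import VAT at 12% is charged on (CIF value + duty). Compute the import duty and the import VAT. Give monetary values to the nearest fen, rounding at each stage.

Import duty: CNY 61180.54; import VAT: CNY 44049.99

Import duty = 305902.68 × 20% = 61180.54
VAT base = CIF + duty = 305902.68 + 61180.54 = 367083.22
Import VAT = 367083.22 × 12% = 44049.99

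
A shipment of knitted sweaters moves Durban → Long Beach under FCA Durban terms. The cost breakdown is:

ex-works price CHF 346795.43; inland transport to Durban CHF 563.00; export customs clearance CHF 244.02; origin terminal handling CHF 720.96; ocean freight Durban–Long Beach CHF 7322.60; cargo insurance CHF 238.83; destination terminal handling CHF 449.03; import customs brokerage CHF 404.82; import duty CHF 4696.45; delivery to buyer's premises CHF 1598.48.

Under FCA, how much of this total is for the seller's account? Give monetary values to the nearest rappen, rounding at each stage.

FCA: the seller delivers export-cleared goods to the carrier; the buyer bears costs from that point.
Seller's account: goods 346795.43 + inland to port 563.00 + export clearance 244.02 = 347602.45
Buyer's account: origin terminal 720.96 + freight 7322.60 + insurance 238.83 + destination terminal 449.03 + brokerage 404.82 + duty 4696.45 + delivery 1598.48 = 15431.17

Seller's account: CHF 347602.45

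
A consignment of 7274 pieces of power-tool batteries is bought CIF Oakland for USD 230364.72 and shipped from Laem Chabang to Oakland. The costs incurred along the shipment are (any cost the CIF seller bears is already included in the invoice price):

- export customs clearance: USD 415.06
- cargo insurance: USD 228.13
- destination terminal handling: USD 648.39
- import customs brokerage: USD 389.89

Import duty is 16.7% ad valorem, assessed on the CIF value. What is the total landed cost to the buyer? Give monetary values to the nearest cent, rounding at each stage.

CIF: the seller pays costs through ocean freight and marine insurance to the destination port.
Already in the invoice (seller's account under CIF): export clearance, insurance — exclude.
The CIF price already equals the CIF value: 230364.72
Import duty = 230364.72 × 16.7% = 38470.91
Buyer bears: destination terminal 648.39 + brokerage 389.89 + duty 38470.91 = 39509.19
Landed cost = invoice 230364.72 + 39509.19 = 269873.91

Total landed cost: USD 269873.91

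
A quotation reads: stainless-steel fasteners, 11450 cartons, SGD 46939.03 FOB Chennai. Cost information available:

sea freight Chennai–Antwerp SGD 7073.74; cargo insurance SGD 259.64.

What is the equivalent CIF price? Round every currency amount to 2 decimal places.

From FOB to CIF, the seller additionally bears: freight, insurance.
CIF price = 46939.03 + 7073.74 + 259.64 = 54272.41

CIF price: SGD 54272.41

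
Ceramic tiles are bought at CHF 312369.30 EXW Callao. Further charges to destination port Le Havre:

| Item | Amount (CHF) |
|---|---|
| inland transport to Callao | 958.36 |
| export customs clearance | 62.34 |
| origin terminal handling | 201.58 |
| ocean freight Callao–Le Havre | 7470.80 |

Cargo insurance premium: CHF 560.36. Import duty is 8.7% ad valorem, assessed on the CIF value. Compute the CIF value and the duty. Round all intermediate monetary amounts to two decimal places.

CIF value: CHF 321622.74; import duty: CHF 27981.18

CIF = EXW price + pre-shipment costs + freight + insurance
CIF = 312369.30 + 958.36 + 62.34 + 201.58 + 7470.80 + 560.36 = 321622.74
Import duty = 321622.74 × 8.7% = 27981.18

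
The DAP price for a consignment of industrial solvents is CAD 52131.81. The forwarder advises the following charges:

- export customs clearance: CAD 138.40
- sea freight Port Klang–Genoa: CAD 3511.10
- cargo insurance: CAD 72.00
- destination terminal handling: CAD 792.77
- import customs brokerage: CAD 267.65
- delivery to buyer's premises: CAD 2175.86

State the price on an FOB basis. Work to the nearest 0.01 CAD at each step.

FOB price: CAD 45580.08

Not relevant to the conversion: export clearance — on the seller under both DAP and FOB; already in the DAP price and stays in the FOB price. brokerage — on the buyer under both terms; not part of either seller's price.
From DAP to FOB, the seller no longer bears: freight, insurance, destination terminal, delivery.
FOB price = 52131.81 − 3511.10 − 72.00 − 792.77 − 2175.86 = 45580.08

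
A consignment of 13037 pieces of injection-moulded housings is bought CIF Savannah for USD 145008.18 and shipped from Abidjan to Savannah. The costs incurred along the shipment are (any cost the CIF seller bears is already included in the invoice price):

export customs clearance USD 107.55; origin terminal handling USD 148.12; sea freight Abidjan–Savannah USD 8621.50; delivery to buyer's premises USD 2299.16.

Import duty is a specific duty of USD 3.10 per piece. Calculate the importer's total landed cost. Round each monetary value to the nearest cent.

CIF: the seller pays costs through ocean freight and marine insurance to the destination port.
Already in the invoice (seller's account under CIF): export clearance, origin terminal, freight — exclude.
The CIF price already equals the CIF value: 145008.18
Import duty = 13037 × 3.10 = 40414.70
Buyer bears: delivery 2299.16 + duty 40414.70 = 42713.86
Landed cost = invoice 145008.18 + 42713.86 = 187722.04

Total landed cost: USD 187722.04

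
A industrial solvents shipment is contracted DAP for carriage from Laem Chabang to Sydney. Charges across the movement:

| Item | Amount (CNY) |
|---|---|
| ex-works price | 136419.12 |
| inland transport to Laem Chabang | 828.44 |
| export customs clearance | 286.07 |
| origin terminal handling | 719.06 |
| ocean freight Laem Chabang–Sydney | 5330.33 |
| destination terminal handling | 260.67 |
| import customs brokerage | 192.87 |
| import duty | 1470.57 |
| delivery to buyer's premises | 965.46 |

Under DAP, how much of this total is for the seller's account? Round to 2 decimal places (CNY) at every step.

DAP: the seller bears all costs to the named destination except import duty and clearance.
Seller's account: goods 136419.12 + inland to port 828.44 + export clearance 286.07 + origin terminal 719.06 + freight 5330.33 + destination terminal 260.67 + delivery 965.46 = 144809.15
Buyer's account: brokerage 192.87 + duty 1470.57 = 1663.44

Seller's account: CNY 144809.15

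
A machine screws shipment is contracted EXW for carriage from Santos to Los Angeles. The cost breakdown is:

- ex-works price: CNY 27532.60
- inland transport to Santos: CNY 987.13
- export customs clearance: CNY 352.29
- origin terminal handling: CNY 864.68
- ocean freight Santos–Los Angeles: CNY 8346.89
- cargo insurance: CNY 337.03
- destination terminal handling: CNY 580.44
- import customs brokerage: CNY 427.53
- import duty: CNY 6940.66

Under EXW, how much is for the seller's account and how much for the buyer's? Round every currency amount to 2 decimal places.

EXW: the seller makes goods available at their premises; the buyer bears all onward costs.
Seller's account: goods 27532.60 = 27532.60
Buyer's account: inland to port 987.13 + export clearance 352.29 + origin terminal 864.68 + freight 8346.89 + insurance 337.03 + destination terminal 580.44 + brokerage 427.53 + duty 6940.66 = 18836.65

Seller: CNY 27532.60; buyer: CNY 18836.65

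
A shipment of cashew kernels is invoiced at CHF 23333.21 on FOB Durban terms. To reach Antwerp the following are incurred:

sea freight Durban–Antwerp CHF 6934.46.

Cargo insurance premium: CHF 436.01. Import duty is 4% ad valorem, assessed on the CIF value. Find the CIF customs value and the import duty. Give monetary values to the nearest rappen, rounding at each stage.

CIF value: CHF 30703.68; import duty: CHF 1228.15

CIF = FOB price + freight + insurance
CIF = 23333.21 + 6934.46 + 436.01 = 30703.68
Import duty = 30703.68 × 4% = 1228.15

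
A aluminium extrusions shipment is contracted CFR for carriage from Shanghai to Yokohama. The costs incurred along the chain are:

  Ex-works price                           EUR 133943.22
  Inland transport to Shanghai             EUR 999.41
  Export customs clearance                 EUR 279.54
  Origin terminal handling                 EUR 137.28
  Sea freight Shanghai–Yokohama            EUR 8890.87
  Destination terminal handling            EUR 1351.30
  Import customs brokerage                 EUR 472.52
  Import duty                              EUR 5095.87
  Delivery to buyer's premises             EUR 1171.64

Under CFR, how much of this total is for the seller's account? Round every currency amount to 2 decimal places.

Seller's account: EUR 144250.32

CFR: the seller pays costs through ocean freight to the destination port, but not insurance.
Seller's account: goods 133943.22 + inland to port 999.41 + export clearance 279.54 + origin terminal 137.28 + freight 8890.87 = 144250.32
Buyer's account: destination terminal 1351.30 + brokerage 472.52 + duty 5095.87 + delivery 1171.64 = 8091.33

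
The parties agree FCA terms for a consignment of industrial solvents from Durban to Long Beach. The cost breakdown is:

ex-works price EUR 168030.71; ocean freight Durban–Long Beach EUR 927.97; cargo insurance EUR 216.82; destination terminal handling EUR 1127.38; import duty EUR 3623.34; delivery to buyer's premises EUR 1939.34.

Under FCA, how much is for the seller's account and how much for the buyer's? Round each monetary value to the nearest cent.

FCA: the seller delivers export-cleared goods to the carrier; the buyer bears costs from that point.
Seller's account: goods 168030.71 = 168030.71
Buyer's account: freight 927.97 + insurance 216.82 + destination terminal 1127.38 + duty 3623.34 + delivery 1939.34 = 7834.85

Seller: EUR 168030.71; buyer: EUR 7834.85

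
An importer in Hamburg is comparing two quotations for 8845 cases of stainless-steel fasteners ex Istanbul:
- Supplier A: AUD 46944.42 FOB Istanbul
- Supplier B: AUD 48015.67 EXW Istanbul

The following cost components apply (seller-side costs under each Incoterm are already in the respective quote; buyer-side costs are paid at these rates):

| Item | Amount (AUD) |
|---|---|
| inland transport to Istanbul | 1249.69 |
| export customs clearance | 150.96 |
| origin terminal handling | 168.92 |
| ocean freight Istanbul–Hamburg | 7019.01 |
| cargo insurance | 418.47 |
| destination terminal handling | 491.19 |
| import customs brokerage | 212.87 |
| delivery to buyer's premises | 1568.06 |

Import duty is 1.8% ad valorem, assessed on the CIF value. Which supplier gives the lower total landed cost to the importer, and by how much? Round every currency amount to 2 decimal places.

Supplier A (FOB):
CIF value = FOB price + freight + insurance = 46944.42 + 7019.01 + 418.47 = 54381.90
Import duty = 54381.90 × 1.8% = 978.87
Buyer bears (A): 7019.01 + 418.47 + 491.19 + 212.87 + 1568.06 = 9709.60
Landed cost (A) = invoice 46944.42 + 9709.60 + duty 978.87 = 57632.89
Supplier B (EXW):
CIF value = EXW price + inland to port + export clearance + origin terminal + freight + insurance = 48015.67 + 1249.69 + 150.96 + 168.92 + 7019.01 + 418.47 = 57022.72
Import duty = 57022.72 × 1.8% = 1026.41
Buyer bears (B): 1249.69 + 150.96 + 168.92 + 7019.01 + 418.47 + 491.19 + 212.87 + 1568.06 = 11279.17
Landed cost (B) = invoice 48015.67 + 11279.17 + duty 1026.41 = 60321.25
Difference = |57632.89 − 60321.25| = 2688.36

Supplier A is cheaper by AUD 2688.36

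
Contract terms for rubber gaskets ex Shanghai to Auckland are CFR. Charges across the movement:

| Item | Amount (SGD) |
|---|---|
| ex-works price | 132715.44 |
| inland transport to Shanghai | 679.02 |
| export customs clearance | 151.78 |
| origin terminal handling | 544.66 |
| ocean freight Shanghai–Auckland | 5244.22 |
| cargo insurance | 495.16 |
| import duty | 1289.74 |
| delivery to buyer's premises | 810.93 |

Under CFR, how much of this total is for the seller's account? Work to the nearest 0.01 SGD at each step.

Seller's account: SGD 139335.12

CFR: the seller pays costs through ocean freight to the destination port, but not insurance.
Seller's account: goods 132715.44 + inland to port 679.02 + export clearance 151.78 + origin terminal 544.66 + freight 5244.22 = 139335.12
Buyer's account: insurance 495.16 + duty 1289.74 + delivery 810.93 = 2595.83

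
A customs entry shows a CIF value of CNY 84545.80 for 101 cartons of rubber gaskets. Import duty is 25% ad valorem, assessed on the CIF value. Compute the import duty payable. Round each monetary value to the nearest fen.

Import duty: CNY 21136.45

Import duty = 84545.80 × 25% = 21136.45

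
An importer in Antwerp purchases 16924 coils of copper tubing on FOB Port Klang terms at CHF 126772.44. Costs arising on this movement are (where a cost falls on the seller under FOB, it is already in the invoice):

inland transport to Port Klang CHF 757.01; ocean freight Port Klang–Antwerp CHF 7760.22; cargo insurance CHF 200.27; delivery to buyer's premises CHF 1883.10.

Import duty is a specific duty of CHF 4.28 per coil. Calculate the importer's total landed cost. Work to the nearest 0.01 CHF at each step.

Total landed cost: CHF 209050.75

FOB: the seller bears costs until goods are on board at the origin port; the buyer bears freight, insurance and all costs thereafter.
Already in the invoice (seller's account under FOB): inland to port — exclude.
CIF value = FOB price + freight + insurance = 126772.44 + 7760.22 + 200.27 = 134732.93
Import duty = 16924 × 4.28 = 72434.72
Buyer bears: freight 7760.22 + insurance 200.27 + delivery 1883.10 + duty 72434.72 = 82278.31
Landed cost = invoice 126772.44 + 82278.31 = 209050.75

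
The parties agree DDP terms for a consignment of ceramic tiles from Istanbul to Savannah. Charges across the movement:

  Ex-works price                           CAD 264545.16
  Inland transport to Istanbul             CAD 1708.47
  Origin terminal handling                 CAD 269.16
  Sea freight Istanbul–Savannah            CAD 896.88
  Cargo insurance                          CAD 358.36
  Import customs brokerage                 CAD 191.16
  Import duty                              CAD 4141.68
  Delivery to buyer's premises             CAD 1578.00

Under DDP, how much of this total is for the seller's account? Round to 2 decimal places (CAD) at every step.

DDP: the seller bears all costs including import duty.
Seller's account: goods 264545.16 + inland to port 1708.47 + origin terminal 269.16 + freight 896.88 + insurance 358.36 + brokerage 191.16 + duty 4141.68 + delivery 1578.00 = 273688.87
Buyer's account: 0.00

Seller's account: CAD 273688.87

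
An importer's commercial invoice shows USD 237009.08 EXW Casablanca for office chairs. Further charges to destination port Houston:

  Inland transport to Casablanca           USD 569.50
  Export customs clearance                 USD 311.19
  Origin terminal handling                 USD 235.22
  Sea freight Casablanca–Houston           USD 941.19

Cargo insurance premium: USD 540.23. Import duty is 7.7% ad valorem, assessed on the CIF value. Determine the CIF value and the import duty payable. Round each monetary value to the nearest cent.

CIF = EXW price + pre-shipment costs + freight + insurance
CIF = 237009.08 + 569.50 + 311.19 + 235.22 + 941.19 + 540.23 = 239606.41
Import duty = 239606.41 × 7.7% = 18449.69

CIF value: USD 239606.41; import duty: USD 18449.69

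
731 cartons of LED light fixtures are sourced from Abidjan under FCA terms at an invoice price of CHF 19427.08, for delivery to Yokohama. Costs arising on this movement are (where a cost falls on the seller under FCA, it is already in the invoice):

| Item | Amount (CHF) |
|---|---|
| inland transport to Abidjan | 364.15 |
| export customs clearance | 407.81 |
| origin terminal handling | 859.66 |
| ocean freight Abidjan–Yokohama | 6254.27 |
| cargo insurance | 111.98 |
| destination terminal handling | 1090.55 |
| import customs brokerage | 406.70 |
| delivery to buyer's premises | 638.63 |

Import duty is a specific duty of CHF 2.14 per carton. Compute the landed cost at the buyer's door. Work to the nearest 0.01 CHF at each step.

FCA: the seller delivers export-cleared goods to the carrier; the buyer bears costs from that point.
Already in the invoice (seller's account under FCA): inland to port, export clearance — exclude.
CIF value = FCA price + origin terminal + freight + insurance = 19427.08 + 859.66 + 6254.27 + 111.98 = 26652.99
Import duty = 731 × 2.14 = 1564.34
Buyer bears: origin terminal 859.66 + freight 6254.27 + insurance 111.98 + destination terminal 1090.55 + brokerage 406.70 + delivery 638.63 + duty 1564.34 = 10926.13
Landed cost = invoice 19427.08 + 10926.13 = 30353.21

Total landed cost: CHF 30353.21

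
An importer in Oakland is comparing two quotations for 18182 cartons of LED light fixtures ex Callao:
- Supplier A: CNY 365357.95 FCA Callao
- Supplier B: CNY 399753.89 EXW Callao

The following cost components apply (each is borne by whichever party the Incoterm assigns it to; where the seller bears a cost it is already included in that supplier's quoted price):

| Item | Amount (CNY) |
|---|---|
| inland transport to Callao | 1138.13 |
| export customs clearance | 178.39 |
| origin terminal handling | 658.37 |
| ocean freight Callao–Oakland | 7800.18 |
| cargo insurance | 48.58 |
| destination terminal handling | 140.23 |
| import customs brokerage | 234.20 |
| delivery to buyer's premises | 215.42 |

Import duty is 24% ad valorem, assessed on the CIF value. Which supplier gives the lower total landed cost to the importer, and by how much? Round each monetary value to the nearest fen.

Supplier A (FCA):
CIF value = FCA price + origin terminal + freight + insurance = 365357.95 + 658.37 + 7800.18 + 48.58 = 373865.08
Import duty = 373865.08 × 24% = 89727.62
Buyer bears (A): 658.37 + 7800.18 + 48.58 + 140.23 + 234.20 + 215.42 = 9096.98
Landed cost (A) = invoice 365357.95 + 9096.98 + duty 89727.62 = 464182.55
Supplier B (EXW):
CIF value = EXW price + inland to port + export clearance + origin terminal + freight + insurance = 399753.89 + 1138.13 + 178.39 + 658.37 + 7800.18 + 48.58 = 409577.54
Import duty = 409577.54 × 24% = 98298.61
Buyer bears (B): 1138.13 + 178.39 + 658.37 + 7800.18 + 48.58 + 140.23 + 234.20 + 215.42 = 10413.50
Landed cost (B) = invoice 399753.89 + 10413.50 + duty 98298.61 = 508466.00
Difference = |464182.55 − 508466.00| = 44283.45

Supplier A is cheaper by CNY 44283.45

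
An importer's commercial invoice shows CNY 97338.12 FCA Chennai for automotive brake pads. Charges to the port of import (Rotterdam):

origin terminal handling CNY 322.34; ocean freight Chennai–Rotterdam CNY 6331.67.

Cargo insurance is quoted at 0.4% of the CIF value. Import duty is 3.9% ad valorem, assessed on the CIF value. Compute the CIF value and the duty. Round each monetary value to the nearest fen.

CIF value: CNY 104409.77; import duty: CNY 4071.98

Let C be the CIF value. C = FCA price + pre-shipment costs + freight + 0.4% × C
C − 0.4% × C = 97338.12 + 322.34 + 6331.67
0.996 × C = 103992.13
C = 103992.13 / 0.996 = 104409.77
Insurance premium = 0.4% × 104409.77 = 417.64
Import duty = 104409.77 × 3.9% = 4071.98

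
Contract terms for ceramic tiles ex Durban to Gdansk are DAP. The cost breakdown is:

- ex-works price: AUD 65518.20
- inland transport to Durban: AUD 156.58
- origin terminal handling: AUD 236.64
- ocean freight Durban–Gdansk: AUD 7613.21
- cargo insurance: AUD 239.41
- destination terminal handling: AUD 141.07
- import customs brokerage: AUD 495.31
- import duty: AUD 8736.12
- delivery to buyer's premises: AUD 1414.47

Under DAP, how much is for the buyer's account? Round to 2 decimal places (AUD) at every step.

Buyer's account: AUD 9231.43

DAP: the seller bears all costs to the named destination except import duty and clearance.
Seller's account: goods 65518.20 + inland to port 156.58 + origin terminal 236.64 + freight 7613.21 + insurance 239.41 + destination terminal 141.07 + delivery 1414.47 = 75319.58
Buyer's account: brokerage 495.31 + duty 8736.12 = 9231.43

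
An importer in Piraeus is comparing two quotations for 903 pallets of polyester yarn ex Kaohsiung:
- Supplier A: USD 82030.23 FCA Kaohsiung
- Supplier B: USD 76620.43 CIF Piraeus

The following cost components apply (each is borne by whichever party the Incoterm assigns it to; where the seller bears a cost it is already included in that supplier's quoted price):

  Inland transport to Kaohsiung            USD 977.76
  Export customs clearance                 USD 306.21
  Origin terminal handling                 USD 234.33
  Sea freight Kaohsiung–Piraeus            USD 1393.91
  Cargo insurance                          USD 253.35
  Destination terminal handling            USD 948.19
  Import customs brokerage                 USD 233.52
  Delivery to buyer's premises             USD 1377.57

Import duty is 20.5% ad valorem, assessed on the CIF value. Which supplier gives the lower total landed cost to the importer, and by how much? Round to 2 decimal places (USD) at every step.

Supplier B is cheaper by USD 8786.12

Supplier A (FCA):
CIF value = FCA price + origin terminal + freight + insurance = 82030.23 + 234.33 + 1393.91 + 253.35 = 83911.82
Import duty = 83911.82 × 20.5% = 17201.92
Buyer bears (A): 234.33 + 1393.91 + 253.35 + 948.19 + 233.52 + 1377.57 = 4440.87
Landed cost (A) = invoice 82030.23 + 4440.87 + duty 17201.92 = 103673.02
Supplier B (CIF):
The CIF price already equals the CIF value: 76620.43
Import duty = 76620.43 × 20.5% = 15707.19
Buyer bears (B): 948.19 + 233.52 + 1377.57 = 2559.28
Landed cost (B) = invoice 76620.43 + 2559.28 + duty 15707.19 = 94886.90
Difference = |103673.02 − 94886.90| = 8786.12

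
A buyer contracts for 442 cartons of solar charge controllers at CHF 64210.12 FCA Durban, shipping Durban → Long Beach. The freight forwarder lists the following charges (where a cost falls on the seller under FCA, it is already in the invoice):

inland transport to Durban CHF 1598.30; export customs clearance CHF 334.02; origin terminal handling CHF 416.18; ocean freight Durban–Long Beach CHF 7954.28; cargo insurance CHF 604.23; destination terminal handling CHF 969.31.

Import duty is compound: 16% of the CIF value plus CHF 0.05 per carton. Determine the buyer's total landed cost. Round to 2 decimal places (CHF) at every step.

Total landed cost: CHF 85885.79

FCA: the seller delivers export-cleared goods to the carrier; the buyer bears costs from that point.
Already in the invoice (seller's account under FCA): inland to port, export clearance — exclude.
CIF value = FCA price + origin terminal + freight + insurance = 64210.12 + 416.18 + 7954.28 + 604.23 = 73184.81
Ad valorem component: 73184.81 × 16% = 11709.57
Specific component: 442 × 0.05 = 22.10
Import duty = 11709.57 + 22.10 = 11731.67
Buyer bears: origin terminal 416.18 + freight 7954.28 + insurance 604.23 + destination terminal 969.31 + duty 11731.67 = 21675.67
Landed cost = invoice 64210.12 + 21675.67 = 85885.79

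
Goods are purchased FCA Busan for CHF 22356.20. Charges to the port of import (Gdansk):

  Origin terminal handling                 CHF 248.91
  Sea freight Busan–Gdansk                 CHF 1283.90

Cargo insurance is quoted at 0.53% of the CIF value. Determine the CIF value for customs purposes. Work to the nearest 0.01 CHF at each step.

Let C be the CIF value. C = FCA price + pre-shipment costs + freight + 0.53% × C
C − 0.53% × C = 22356.20 + 248.91 + 1283.90
0.9947 × C = 23889.01
C = 23889.01 / 0.9947 = 24016.30
Insurance premium = 0.53% × 24016.30 = 127.29

CIF value: CHF 24016.30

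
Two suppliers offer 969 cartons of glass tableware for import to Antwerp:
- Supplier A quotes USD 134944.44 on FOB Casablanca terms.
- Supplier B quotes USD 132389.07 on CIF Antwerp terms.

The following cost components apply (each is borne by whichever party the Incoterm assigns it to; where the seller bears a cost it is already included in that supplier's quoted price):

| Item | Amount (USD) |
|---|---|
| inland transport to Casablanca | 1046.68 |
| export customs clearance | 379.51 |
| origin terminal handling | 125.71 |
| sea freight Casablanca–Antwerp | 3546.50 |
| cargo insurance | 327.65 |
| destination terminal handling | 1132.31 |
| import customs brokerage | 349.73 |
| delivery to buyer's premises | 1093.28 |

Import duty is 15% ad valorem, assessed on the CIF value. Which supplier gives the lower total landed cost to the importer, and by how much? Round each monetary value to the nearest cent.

Supplier A (FOB):
CIF value = FOB price + freight + insurance = 134944.44 + 3546.50 + 327.65 = 138818.59
Import duty = 138818.59 × 15% = 20822.79
Buyer bears (A): 3546.50 + 327.65 + 1132.31 + 349.73 + 1093.28 = 6449.47
Landed cost (A) = invoice 134944.44 + 6449.47 + duty 20822.79 = 162216.70
Supplier B (CIF):
The CIF price already equals the CIF value: 132389.07
Import duty = 132389.07 × 15% = 19858.36
Buyer bears (B): 1132.31 + 349.73 + 1093.28 = 2575.32
Landed cost (B) = invoice 132389.07 + 2575.32 + duty 19858.36 = 154822.75
Difference = |162216.70 − 154822.75| = 7393.95

Supplier B is cheaper by USD 7393.95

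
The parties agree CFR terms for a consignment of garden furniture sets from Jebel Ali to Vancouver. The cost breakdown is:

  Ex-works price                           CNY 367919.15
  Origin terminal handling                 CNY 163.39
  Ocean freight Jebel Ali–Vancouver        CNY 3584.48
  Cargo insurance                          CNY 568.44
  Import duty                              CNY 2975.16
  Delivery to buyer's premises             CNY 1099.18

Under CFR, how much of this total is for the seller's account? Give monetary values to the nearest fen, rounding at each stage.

Seller's account: CNY 371667.02

CFR: the seller pays costs through ocean freight to the destination port, but not insurance.
Seller's account: goods 367919.15 + origin terminal 163.39 + freight 3584.48 = 371667.02
Buyer's account: insurance 568.44 + duty 2975.16 + delivery 1099.18 = 4642.78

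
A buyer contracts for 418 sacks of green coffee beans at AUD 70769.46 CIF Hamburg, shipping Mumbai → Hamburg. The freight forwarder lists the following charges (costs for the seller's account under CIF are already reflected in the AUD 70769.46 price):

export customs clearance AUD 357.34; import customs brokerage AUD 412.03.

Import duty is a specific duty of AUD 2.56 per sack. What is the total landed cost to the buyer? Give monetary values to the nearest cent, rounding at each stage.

CIF: the seller pays costs through ocean freight and marine insurance to the destination port.
Already in the invoice (seller's account under CIF): export clearance — exclude.
The CIF price already equals the CIF value: 70769.46
Import duty = 418 × 2.56 = 1070.08
Buyer bears: brokerage 412.03 + duty 1070.08 = 1482.11
Landed cost = invoice 70769.46 + 1482.11 = 72251.57

Total landed cost: AUD 72251.57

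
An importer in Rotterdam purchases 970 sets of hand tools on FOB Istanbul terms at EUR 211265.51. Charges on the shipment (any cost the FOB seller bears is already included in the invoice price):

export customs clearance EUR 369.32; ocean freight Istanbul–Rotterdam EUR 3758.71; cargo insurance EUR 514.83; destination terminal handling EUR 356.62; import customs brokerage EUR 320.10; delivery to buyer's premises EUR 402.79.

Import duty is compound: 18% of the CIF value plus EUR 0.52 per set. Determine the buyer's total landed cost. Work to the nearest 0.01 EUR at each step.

FOB: the seller bears costs until goods are on board at the origin port; the buyer bears freight, insurance and all costs thereafter.
Already in the invoice (seller's account under FOB): export clearance — exclude.
CIF value = FOB price + freight + insurance = 211265.51 + 3758.71 + 514.83 = 215539.05
Ad valorem component: 215539.05 × 18% = 38797.03
Specific component: 970 × 0.52 = 504.40
Import duty = 38797.03 + 504.40 = 39301.43
Buyer bears: freight 3758.71 + insurance 514.83 + destination terminal 356.62 + brokerage 320.10 + delivery 402.79 + duty 39301.43 = 44654.48
Landed cost = invoice 211265.51 + 44654.48 = 255919.99

Total landed cost: EUR 255919.99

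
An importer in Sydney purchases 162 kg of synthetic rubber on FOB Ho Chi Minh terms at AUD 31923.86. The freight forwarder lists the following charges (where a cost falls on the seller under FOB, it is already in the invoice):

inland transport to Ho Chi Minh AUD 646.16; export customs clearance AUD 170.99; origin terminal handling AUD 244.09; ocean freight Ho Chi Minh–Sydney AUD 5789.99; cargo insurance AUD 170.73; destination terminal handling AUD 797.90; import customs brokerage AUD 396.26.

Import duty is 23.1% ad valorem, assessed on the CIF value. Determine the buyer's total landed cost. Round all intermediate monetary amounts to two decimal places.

FOB: the seller bears costs until goods are on board at the origin port; the buyer bears freight, insurance and all costs thereafter.
Already in the invoice (seller's account under FOB): inland to port, export clearance, origin terminal — exclude.
CIF value = FOB price + freight + insurance = 31923.86 + 5789.99 + 170.73 = 37884.58
Import duty = 37884.58 × 23.1% = 8751.34
Buyer bears: freight 5789.99 + insurance 170.73 + destination terminal 797.90 + brokerage 396.26 + duty 8751.34 = 15906.22
Landed cost = invoice 31923.86 + 15906.22 = 47830.08

Total landed cost: AUD 47830.08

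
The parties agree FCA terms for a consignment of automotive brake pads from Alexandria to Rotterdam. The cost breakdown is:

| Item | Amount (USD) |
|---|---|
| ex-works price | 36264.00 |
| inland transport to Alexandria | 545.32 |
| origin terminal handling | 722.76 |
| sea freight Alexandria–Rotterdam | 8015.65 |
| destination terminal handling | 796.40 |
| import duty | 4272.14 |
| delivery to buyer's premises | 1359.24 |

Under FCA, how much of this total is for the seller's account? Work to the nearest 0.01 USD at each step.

Seller's account: USD 36809.32

FCA: the seller delivers export-cleared goods to the carrier; the buyer bears costs from that point.
Seller's account: goods 36264.00 + inland to port 545.32 = 36809.32
Buyer's account: origin terminal 722.76 + freight 8015.65 + destination terminal 796.40 + duty 4272.14 + delivery 1359.24 = 15166.19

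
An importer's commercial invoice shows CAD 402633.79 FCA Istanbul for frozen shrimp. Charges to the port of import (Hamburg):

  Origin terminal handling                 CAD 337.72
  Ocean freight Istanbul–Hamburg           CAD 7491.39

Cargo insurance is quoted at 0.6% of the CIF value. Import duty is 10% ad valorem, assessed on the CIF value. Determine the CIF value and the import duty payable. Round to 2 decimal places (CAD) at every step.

Let C be the CIF value. C = FCA price + pre-shipment costs + freight + 0.6% × C
C − 0.6% × C = 402633.79 + 337.72 + 7491.39
0.994 × C = 410462.90
C = 410462.90 / 0.994 = 412940.54
Insurance premium = 0.6% × 412940.54 = 2477.64
Import duty = 412940.54 × 10% = 41294.05

CIF value: CAD 412940.54; import duty: CAD 41294.05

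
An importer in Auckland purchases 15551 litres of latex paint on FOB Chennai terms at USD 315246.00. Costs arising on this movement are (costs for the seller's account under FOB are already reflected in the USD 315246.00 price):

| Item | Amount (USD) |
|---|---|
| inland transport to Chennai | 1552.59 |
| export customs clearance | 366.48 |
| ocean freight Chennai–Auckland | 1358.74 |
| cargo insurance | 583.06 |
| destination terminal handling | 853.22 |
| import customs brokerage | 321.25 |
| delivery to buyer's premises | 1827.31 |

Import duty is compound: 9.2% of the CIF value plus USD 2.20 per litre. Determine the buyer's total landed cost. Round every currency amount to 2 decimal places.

Total landed cost: USD 383583.06

FOB: the seller bears costs until goods are on board at the origin port; the buyer bears freight, insurance and all costs thereafter.
Already in the invoice (seller's account under FOB): inland to port, export clearance — exclude.
CIF value = FOB price + freight + insurance = 315246.00 + 1358.74 + 583.06 = 317187.80
Ad valorem component: 317187.80 × 9.2% = 29181.28
Specific component: 15551 × 2.20 = 34212.20
Import duty = 29181.28 + 34212.20 = 63393.48
Buyer bears: freight 1358.74 + insurance 583.06 + destination terminal 853.22 + brokerage 321.25 + delivery 1827.31 + duty 63393.48 = 68337.06
Landed cost = invoice 315246.00 + 68337.06 = 383583.06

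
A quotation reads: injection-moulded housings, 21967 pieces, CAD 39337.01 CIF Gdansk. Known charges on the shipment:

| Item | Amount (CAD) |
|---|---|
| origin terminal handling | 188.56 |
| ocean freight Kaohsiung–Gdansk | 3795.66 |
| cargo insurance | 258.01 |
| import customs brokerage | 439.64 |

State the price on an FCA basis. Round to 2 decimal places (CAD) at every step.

Not relevant to the conversion: brokerage — on the buyer under both terms; not part of either seller's price.
From CIF to FCA, the seller no longer bears: origin terminal, freight, insurance.
FCA price = 39337.01 − 188.56 − 3795.66 − 258.01 = 35094.78

FCA price: CAD 35094.78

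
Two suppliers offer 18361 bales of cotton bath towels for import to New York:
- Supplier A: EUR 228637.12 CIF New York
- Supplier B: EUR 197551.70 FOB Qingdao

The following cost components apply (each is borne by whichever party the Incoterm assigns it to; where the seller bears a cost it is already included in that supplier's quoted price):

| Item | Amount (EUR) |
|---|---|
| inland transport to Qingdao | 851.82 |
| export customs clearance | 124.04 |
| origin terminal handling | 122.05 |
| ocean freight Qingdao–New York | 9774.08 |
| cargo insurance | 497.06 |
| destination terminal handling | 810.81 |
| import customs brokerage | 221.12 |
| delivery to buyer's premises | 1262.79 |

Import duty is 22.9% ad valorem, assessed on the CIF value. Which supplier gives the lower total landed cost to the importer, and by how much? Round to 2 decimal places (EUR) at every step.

Supplier B is cheaper by EUR 25580.75

Supplier A (CIF):
The CIF price already equals the CIF value: 228637.12
Import duty = 228637.12 × 22.9% = 52357.90
Buyer bears (A): 810.81 + 221.12 + 1262.79 = 2294.72
Landed cost (A) = invoice 228637.12 + 2294.72 + duty 52357.90 = 283289.74
Supplier B (FOB):
CIF value = FOB price + freight + insurance = 197551.70 + 9774.08 + 497.06 = 207822.84
Import duty = 207822.84 × 22.9% = 47591.43
Buyer bears (B): 9774.08 + 497.06 + 810.81 + 221.12 + 1262.79 = 12565.86
Landed cost (B) = invoice 197551.70 + 12565.86 + duty 47591.43 = 257708.99
Difference = |283289.74 − 257708.99| = 25580.75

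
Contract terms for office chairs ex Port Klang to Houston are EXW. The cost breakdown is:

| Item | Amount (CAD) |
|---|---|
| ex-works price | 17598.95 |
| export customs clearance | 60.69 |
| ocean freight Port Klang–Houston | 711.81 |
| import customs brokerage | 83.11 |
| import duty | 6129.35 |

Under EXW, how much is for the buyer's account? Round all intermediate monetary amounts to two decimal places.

Buyer's account: CAD 6984.96

EXW: the seller makes goods available at their premises; the buyer bears all onward costs.
Seller's account: goods 17598.95 = 17598.95
Buyer's account: export clearance 60.69 + freight 711.81 + brokerage 83.11 + duty 6129.35 = 6984.96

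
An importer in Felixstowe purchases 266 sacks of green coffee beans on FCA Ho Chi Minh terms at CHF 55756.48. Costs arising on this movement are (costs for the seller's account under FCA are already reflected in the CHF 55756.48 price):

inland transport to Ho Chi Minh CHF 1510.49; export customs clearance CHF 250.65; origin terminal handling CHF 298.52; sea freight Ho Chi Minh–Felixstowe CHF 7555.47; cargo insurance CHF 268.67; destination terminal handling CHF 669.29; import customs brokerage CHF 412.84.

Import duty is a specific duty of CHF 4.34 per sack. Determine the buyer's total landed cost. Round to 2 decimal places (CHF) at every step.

FCA: the seller delivers export-cleared goods to the carrier; the buyer bears costs from that point.
Already in the invoice (seller's account under FCA): inland to port, export clearance — exclude.
CIF value = FCA price + origin terminal + freight + insurance = 55756.48 + 298.52 + 7555.47 + 268.67 = 63879.14
Import duty = 266 × 4.34 = 1154.44
Buyer bears: origin terminal 298.52 + freight 7555.47 + insurance 268.67 + destination terminal 669.29 + brokerage 412.84 + duty 1154.44 = 10359.23
Landed cost = invoice 55756.48 + 10359.23 = 66115.71

Total landed cost: CHF 66115.71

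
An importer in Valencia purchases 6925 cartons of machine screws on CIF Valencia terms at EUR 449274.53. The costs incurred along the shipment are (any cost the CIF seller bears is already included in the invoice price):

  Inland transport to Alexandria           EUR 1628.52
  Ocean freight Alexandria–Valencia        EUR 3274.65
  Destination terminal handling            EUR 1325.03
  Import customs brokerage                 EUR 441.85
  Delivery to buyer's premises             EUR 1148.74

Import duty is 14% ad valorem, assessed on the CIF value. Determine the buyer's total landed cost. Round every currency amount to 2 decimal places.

Total landed cost: EUR 515088.58

CIF: the seller pays costs through ocean freight and marine insurance to the destination port.
Already in the invoice (seller's account under CIF): inland to port, freight — exclude.
The CIF price already equals the CIF value: 449274.53
Import duty = 449274.53 × 14% = 62898.43
Buyer bears: destination terminal 1325.03 + brokerage 441.85 + delivery 1148.74 + duty 62898.43 = 65814.05
Landed cost = invoice 449274.53 + 65814.05 = 515088.58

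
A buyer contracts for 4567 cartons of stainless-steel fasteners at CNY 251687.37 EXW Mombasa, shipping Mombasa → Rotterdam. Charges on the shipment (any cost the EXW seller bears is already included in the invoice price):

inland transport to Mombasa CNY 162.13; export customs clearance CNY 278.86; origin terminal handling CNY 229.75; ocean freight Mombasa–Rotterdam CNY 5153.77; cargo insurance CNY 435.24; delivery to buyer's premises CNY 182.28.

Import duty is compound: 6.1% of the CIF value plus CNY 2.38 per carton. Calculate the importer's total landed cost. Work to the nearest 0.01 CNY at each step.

EXW: the seller makes goods available at their premises; the buyer bears all onward costs.
CIF value = EXW price + inland to port + export clearance + origin terminal + freight + insurance = 251687.37 + 162.13 + 278.86 + 229.75 + 5153.77 + 435.24 = 257947.12
Ad valorem component: 257947.12 × 6.1% = 15734.77
Specific component: 4567 × 2.38 = 10869.46
Import duty = 15734.77 + 10869.46 = 26604.23
Buyer bears: inland to port 162.13 + export clearance 278.86 + origin terminal 229.75 + freight 5153.77 + insurance 435.24 + delivery 182.28 + duty 26604.23 = 33046.26
Landed cost = invoice 251687.37 + 33046.26 = 284733.63

Total landed cost: CNY 284733.63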